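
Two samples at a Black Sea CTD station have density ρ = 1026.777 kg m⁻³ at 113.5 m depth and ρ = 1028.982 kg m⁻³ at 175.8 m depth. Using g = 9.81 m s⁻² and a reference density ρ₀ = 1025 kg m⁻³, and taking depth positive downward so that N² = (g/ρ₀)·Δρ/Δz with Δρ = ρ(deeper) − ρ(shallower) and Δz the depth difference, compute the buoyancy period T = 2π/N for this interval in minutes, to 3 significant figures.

5.69 min

Δρ = 1028.982 − 1026.777 = 2.205 kg m⁻³ over Δz = 175.8 − 113.5 = 62.3 m.
N² = (9.81/1025) × (2.205/62.3) = 3.3874 × 10⁻⁴ s⁻².
N = √(3.3874 × 10⁻⁴) = 0.018405 rad s⁻¹, so T = 2π/N = 341.38 s = 5.6897 min ≈ 5.69 min.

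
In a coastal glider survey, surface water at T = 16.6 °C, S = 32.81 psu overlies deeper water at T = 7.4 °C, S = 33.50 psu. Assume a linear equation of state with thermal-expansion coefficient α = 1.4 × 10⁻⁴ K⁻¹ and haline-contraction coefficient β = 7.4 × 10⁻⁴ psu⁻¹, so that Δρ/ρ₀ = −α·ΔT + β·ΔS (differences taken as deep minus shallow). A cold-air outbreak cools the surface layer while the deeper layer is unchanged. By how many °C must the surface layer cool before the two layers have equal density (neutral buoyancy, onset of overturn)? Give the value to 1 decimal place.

12.8 °C

Neutral buoyancy requires Δρ = 0, i.e. −α(T_deep − T_surf′) + β(S_deep − S_surf) = 0.
T_surf′ = T_deep − (β/α)·ΔS = 7.4 − (7.4 × 10⁻⁴/1.4 × 10⁻⁴)·(+0.69) = 3.753 °C.
Cooling required: 16.6 − (3.753) = 12.847 °C.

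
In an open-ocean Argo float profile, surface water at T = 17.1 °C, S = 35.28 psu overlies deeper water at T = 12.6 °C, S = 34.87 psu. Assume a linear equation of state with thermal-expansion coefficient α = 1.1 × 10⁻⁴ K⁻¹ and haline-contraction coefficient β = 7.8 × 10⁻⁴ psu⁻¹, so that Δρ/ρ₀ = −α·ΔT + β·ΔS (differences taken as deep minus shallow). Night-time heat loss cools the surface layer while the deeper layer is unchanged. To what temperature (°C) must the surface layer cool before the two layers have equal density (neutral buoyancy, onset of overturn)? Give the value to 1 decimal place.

15.5 °C

Neutral buoyancy requires Δρ = 0, i.e. −α(T_deep − T_surf′) + β(S_deep − S_surf) = 0.
T_surf′ = T_deep − (β/α)·ΔS = 12.6 − (7.8 × 10⁻⁴/1.1 × 10⁻⁴)·(-0.41) = 15.507 °C.
Cooling required: 17.1 − (15.507) = 1.593 °C.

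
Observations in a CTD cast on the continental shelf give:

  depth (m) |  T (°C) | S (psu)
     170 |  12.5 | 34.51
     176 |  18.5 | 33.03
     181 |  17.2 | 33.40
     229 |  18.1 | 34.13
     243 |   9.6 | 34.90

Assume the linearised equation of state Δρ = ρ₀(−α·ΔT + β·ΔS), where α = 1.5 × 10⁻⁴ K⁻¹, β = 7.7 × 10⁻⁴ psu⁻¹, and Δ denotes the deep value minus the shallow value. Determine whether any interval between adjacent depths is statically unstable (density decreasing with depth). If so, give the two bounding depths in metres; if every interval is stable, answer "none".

Evaluate Δρ/ρ₀ = −αΔT + βΔS across each adjacent pair:
  170–176 m: −αΔT+βΔS = −(1.5 × 10⁻⁴)(+6.0)+(7.7 × 10⁻⁴)(-1.48) = -2.0 × 10⁻³ → UNSTABLE
  176–181 m: −αΔT+βΔS = −(1.5 × 10⁻⁴)(-1.3)+(7.7 × 10⁻⁴)(+0.37) = 4.8 × 10⁻⁴ → stable
  181–229 m: −αΔT+βΔS = −(1.5 × 10⁻⁴)(+0.9)+(7.7 × 10⁻⁴)(+0.73) = 4.3 × 10⁻⁴ → stable
  229–243 m: −αΔT+βΔS = −(1.5 × 10⁻⁴)(-8.5)+(7.7 × 10⁻⁴)(+0.77) = 1.9 × 10⁻³ → stable
The 170–176 m interval has Δρ < 0: lighter water underlies denser water.

170–176 m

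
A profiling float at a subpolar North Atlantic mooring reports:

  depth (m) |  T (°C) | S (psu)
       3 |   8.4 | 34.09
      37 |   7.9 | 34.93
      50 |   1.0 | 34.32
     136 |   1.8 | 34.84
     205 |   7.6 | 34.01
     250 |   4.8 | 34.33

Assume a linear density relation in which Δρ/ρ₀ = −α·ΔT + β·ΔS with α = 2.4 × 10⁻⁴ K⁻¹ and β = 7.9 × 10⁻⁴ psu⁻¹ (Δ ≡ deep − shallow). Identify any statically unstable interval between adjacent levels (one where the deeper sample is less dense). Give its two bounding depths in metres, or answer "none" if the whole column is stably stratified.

Evaluate Δρ/ρ₀ = −αΔT + βΔS across each adjacent pair:
  3–37 m: −αΔT+βΔS = −(2.4 × 10⁻⁴)(-0.5)+(7.9 × 10⁻⁴)(+0.84) = 7.8 × 10⁻⁴ → stable
  37–50 m: −αΔT+βΔS = −(2.4 × 10⁻⁴)(-6.9)+(7.9 × 10⁻⁴)(-0.61) = 1.2 × 10⁻³ → stable
  50–136 m: −αΔT+βΔS = −(2.4 × 10⁻⁴)(+0.8)+(7.9 × 10⁻⁴)(+0.52) = 2.2 × 10⁻⁴ → stable
  136–205 m: −αΔT+βΔS = −(2.4 × 10⁻⁴)(+5.8)+(7.9 × 10⁻⁴)(-0.83) = -2.0 × 10⁻³ → UNSTABLE
  205–250 m: −αΔT+βΔS = −(2.4 × 10⁻⁴)(-2.8)+(7.9 × 10⁻⁴)(+0.32) = 9.2 × 10⁻⁴ → stable
The 136–205 m interval has Δρ < 0: lighter water underlies denser water.

136–205 m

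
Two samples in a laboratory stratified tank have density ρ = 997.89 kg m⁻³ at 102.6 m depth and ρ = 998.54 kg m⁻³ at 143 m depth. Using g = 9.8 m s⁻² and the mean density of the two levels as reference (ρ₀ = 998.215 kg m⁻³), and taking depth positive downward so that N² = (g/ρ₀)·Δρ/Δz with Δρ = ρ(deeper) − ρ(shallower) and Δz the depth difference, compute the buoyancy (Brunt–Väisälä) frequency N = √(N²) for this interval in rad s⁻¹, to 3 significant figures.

0.0126 rad s⁻¹

Δρ = 998.54 − 997.89 = 0.65 kg m⁻³ over Δz = 143 − 102.6 = 40.4 m.
N² = (9.8/998.215) × (0.65/40.4) = 1.5796 × 10⁻⁴ s⁻².
N = √(1.5796 × 10⁻⁴) = 0.012568 rad s⁻¹ ≈ 0.0126 rad s⁻¹.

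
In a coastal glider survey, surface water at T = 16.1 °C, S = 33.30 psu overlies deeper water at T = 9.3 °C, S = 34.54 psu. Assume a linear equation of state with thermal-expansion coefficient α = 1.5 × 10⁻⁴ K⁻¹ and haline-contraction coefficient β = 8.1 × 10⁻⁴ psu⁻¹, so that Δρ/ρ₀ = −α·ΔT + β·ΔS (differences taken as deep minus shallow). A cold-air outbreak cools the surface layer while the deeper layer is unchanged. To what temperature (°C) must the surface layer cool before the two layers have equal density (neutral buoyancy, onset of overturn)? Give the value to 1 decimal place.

2.6 °C

Neutral buoyancy requires Δρ = 0, i.e. −α(T_deep − T_surf′) + β(S_deep − S_surf) = 0.
T_surf′ = T_deep − (β/α)·ΔS = 9.3 − (8.1 × 10⁻⁴/1.5 × 10⁻⁴)·(+1.24) = 2.604 °C.
Cooling required: 16.1 − (2.604) = 13.496 °C.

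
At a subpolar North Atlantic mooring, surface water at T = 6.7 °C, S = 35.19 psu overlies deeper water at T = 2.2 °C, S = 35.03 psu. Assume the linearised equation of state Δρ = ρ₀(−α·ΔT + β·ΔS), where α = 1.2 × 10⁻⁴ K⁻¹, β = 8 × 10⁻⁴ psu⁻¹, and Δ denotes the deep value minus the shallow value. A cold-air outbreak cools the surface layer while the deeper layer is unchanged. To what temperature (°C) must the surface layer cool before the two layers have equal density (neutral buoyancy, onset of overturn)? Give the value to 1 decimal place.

Neutral buoyancy requires Δρ = 0, i.e. −α(T_deep − T_surf′) + β(S_deep − S_surf) = 0.
T_surf′ = T_deep − (β/α)·ΔS = 2.2 − (8 × 10⁻⁴/1.2 × 10⁻⁴)·(-0.16) = 3.267 °C.
Cooling required: 6.7 − (3.267) = 3.433 °C.

3.3 °C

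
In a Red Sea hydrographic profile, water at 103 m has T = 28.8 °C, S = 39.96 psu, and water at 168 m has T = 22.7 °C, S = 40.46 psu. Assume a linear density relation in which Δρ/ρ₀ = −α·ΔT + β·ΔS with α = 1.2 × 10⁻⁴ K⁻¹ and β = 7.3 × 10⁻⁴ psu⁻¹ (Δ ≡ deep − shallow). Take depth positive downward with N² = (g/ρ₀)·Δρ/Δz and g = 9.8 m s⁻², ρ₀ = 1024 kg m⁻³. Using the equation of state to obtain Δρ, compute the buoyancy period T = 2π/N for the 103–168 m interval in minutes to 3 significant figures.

8.14 min

ΔT = -6.1 K, ΔS = +0.50 psu (deep − shallow).
Δρ/ρ₀ = −αΔT + βΔS = 7.32 × 10⁻⁴ + 3.65 × 10⁻⁴ = 1.097 × 10⁻³, so Δρ ≈ 1.123 kg m⁻³.
N² = (g/ρ₀)·Δρ/Δz = g·(Δρ/ρ₀)/Δz = 9.8 × 1.097 × 10⁻³ / 65 = 1.6539 × 10⁻⁴ s⁻².
N = √(1.6539 × 10⁻⁴) = 0.012860 rad s⁻¹ → T = 2π/N = 488.58 s = 8.1430 min ≈ 8.14 min.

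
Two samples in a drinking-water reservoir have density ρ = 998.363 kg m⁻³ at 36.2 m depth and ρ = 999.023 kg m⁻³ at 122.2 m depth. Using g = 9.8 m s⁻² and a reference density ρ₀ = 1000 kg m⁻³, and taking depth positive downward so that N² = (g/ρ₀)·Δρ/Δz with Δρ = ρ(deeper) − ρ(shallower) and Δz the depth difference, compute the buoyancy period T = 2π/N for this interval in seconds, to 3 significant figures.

Δρ = 999.023 − 998.363 = 0.660 kg m⁻³ over Δz = 122.2 − 36.2 = 86 m.
N² = (9.8/1000) × (0.660/86) = 7.5209 × 10⁻⁵ s⁻².
N = √(7.5209 × 10⁻⁵) = 8.6723 × 10⁻³ rad s⁻¹, so T = 2π/N = 724.51 s ≈ 725 s.

725 s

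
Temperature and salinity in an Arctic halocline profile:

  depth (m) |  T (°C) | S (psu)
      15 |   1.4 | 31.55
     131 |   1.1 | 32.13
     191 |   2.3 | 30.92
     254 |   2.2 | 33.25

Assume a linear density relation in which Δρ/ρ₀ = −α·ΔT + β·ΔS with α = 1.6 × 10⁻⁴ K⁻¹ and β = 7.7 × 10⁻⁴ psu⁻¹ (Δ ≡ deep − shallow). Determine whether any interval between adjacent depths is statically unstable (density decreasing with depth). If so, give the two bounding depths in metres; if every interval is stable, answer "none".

Evaluate Δρ/ρ₀ = −αΔT + βΔS across each adjacent pair:
  15–131 m: −αΔT+βΔS = −(1.6 × 10⁻⁴)(-0.3)+(7.7 × 10⁻⁴)(+0.58) = 4.9 × 10⁻⁴ → stable
  131–191 m: −αΔT+βΔS = −(1.6 × 10⁻⁴)(+1.2)+(7.7 × 10⁻⁴)(-1.21) = -1.1 × 10⁻³ → UNSTABLE
  191–254 m: −αΔT+βΔS = −(1.6 × 10⁻⁴)(-0.1)+(7.7 × 10⁻⁴)(+2.33) = 1.8 × 10⁻³ → stable
The 131–191 m interval has Δρ < 0: lighter water underlies denser water.

131–191 m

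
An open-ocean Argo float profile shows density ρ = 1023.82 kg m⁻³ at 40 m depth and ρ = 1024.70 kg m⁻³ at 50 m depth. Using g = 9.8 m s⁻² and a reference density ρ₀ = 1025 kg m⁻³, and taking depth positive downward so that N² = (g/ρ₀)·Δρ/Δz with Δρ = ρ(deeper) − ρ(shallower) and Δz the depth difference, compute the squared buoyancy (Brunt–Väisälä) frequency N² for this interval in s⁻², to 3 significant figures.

Δρ = 1024.70 − 1023.82 = 0.88 kg m⁻³ over Δz = 50 − 40 = 10 m.
N² = (9.8/1025) × (0.88/10) = 8.4137 × 10⁻⁴ s⁻² ≈ 8.41 × 10⁻⁴ s⁻².
N² > 0, so the interval is statically stable.

8.41 × 10⁻⁴ s⁻²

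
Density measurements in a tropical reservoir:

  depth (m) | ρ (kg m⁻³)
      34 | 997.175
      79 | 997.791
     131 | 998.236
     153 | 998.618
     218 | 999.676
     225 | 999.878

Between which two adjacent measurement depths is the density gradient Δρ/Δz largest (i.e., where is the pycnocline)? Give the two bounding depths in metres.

218–225 m

Compute the density gradient over each adjacent pair:
  34–79 m: Δρ/Δz = 0.616/45 = 0.014 kg m⁻⁴
  79–131 m: Δρ/Δz = 0.445/52 = 8.6 × 10⁻³ kg m⁻⁴
  131–153 m: Δρ/Δz = 0.382/22 = 0.017 kg m⁻⁴
  153–218 m: Δρ/Δz = 1.058/65 = 0.016 kg m⁻⁴
  218–225 m: Δρ/Δz = 0.202/7 = 0.029 kg m⁻⁴
The largest gradient is in the 218–225 m interval — the pycnocline.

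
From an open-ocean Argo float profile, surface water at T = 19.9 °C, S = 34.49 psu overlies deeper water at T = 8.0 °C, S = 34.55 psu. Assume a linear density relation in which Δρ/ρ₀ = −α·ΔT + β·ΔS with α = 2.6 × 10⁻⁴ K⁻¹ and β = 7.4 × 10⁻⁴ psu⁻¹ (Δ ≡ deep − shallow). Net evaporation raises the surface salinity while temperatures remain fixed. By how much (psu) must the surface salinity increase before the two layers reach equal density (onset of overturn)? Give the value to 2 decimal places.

Neutral buoyancy requires −α(T_deep − T_surf) + β(S_deep − S_surf′) = 0.
S_surf′ = S_deep − (α/β)·ΔT = 34.55 − (2.6 × 10⁻⁴/7.4 × 10⁻⁴)·(-11.9) = 38.7311 psu.
Increase required: 38.7311 − 34.49 = 4.2411 psu.

4.24 psu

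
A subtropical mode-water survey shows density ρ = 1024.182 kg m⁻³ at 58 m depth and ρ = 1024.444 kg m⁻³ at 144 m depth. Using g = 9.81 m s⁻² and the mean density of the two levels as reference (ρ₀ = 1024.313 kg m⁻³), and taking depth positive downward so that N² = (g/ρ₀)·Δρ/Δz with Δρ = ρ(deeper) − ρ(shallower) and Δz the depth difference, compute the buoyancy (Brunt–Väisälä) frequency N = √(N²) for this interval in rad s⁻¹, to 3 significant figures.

5.40 × 10⁻³ rad s⁻¹

Δρ = 1024.444 − 1024.182 = 0.262 kg m⁻³ over Δz = 144 − 58 = 86 m.
N² = (9.81/1024.313) × (0.262/86) = 2.9177 × 10⁻⁵ s⁻².
N = √(2.9177 × 10⁻⁵) = 5.4016 × 10⁻³ rad s⁻¹ ≈ 5.40 × 10⁻³ rad s⁻¹.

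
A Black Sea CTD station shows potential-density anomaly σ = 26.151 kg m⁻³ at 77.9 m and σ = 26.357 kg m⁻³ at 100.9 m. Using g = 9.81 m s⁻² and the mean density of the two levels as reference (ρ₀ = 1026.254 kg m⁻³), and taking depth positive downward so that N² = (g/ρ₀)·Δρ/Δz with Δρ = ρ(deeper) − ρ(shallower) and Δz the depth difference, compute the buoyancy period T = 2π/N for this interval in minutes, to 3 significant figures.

11.3 min

Δρ = 1026.357 − 1026.151 = 0.206 kg m⁻³ over Δz = 100.9 − 77.9 = 23 m.
N² = (9.81/1026.254) × (0.206/23) = 8.5616 × 10⁻⁵ s⁻².
N = √(8.5616 × 10⁻⁵) = 9.2529 × 10⁻³ rad s⁻¹, so T = 2π/N = 679.05 s = 11.317 min ≈ 11.3 min.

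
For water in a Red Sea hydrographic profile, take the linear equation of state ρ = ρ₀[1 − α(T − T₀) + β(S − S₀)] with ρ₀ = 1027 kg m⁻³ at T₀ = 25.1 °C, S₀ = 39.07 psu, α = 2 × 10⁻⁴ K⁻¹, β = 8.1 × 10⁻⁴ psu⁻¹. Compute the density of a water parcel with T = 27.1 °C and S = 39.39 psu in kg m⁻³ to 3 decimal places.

1026.855 kg m⁻³

T − T₀ = +2.0 K, S − S₀ = +0.32 psu.
Bracket = 1 − α·(+2.0) + β·(+0.32) = 1 + (-1.408 × 10⁻⁴) = 0.9998592.
ρ = 1027 × 0.9998592 = 1026.855 kg m⁻³.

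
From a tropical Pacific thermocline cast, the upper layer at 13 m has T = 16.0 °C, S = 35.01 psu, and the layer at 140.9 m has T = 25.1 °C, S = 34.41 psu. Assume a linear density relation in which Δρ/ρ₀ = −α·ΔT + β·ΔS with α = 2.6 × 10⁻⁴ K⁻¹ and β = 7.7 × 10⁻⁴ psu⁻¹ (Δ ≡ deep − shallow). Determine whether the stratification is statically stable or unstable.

ΔT = 25.1 − 16.0 = +9.1 K and ΔS = 34.41 − 35.01 = -0.60 psu (deep − shallow).
−αΔT = -2.366 × 10⁻³; βΔS = -4.62 × 10⁻⁴; sum Δρ/ρ₀ = -2.828 × 10⁻³.
Δρ/ρ₀ < 0, so Δρ < 0: deeper water is lighter → statically unstable; the column would overturn.

unstable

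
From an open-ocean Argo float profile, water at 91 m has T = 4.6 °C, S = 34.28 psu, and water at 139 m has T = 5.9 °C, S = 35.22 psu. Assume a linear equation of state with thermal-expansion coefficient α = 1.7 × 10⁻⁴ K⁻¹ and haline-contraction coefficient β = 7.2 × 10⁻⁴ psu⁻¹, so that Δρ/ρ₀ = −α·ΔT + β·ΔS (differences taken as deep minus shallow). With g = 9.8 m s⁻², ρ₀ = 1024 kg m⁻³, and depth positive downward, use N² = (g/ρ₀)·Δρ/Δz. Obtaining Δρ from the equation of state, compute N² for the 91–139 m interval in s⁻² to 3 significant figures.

ΔT = +1.3 K, ΔS = +0.94 psu (deep − shallow).
Δρ/ρ₀ = −αΔT + βΔS = -2.21 × 10⁻⁴ + 6.768 × 10⁻⁴ = 4.558 × 10⁻⁴, so Δρ ≈ 0.4667 kg m⁻³.
N² = (g/ρ₀)·Δρ/Δz = g·(Δρ/ρ₀)/Δz = 9.8 × 4.558 × 10⁻⁴ / 48 = 9.3059 × 10⁻⁵ s⁻² ≈ 9.31 × 10⁻⁵ s⁻².

9.31 × 10⁻⁵ s⁻²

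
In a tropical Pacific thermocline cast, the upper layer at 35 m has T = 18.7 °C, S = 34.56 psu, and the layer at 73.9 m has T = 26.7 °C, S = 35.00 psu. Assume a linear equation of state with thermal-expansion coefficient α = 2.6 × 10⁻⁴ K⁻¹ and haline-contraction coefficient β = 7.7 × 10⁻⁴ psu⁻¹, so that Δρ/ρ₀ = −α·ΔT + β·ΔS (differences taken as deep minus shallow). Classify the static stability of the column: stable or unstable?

unstable

ΔT = 26.7 − 18.7 = +8.0 K and ΔS = 35.00 − 34.56 = +0.44 psu (deep − shallow).
−αΔT = -2.08 × 10⁻³; βΔS = 3.388 × 10⁻⁴; sum Δρ/ρ₀ = -1.7412 × 10⁻³.
Δρ/ρ₀ < 0, so Δρ < 0: deeper water is lighter → statically unstable; the column would overturn.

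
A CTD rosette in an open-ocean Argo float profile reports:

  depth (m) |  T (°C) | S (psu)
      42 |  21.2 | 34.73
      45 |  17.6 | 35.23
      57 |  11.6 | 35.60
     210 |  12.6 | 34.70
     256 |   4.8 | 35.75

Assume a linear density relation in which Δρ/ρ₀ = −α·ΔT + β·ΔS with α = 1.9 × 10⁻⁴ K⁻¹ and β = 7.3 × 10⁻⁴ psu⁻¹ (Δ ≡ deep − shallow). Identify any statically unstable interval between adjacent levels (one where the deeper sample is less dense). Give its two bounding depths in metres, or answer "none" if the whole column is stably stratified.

Evaluate Δρ/ρ₀ = −αΔT + βΔS across each adjacent pair:
  42–45 m: −αΔT+βΔS = −(1.9 × 10⁻⁴)(-3.6)+(7.3 × 10⁻⁴)(+0.50) = 1.0 × 10⁻³ → stable
  45–57 m: −αΔT+βΔS = −(1.9 × 10⁻⁴)(-6.0)+(7.3 × 10⁻⁴)(+0.37) = 1.4 × 10⁻³ → stable
  57–210 m: −αΔT+βΔS = −(1.9 × 10⁻⁴)(+1.0)+(7.3 × 10⁻⁴)(-0.90) = -8.5 × 10⁻⁴ → UNSTABLE
  210–256 m: −αΔT+βΔS = −(1.9 × 10⁻⁴)(-7.8)+(7.3 × 10⁻⁴)(+1.05) = 2.2 × 10⁻³ → stable
The 57–210 m interval has Δρ < 0: lighter water underlies denser water.

57–210 m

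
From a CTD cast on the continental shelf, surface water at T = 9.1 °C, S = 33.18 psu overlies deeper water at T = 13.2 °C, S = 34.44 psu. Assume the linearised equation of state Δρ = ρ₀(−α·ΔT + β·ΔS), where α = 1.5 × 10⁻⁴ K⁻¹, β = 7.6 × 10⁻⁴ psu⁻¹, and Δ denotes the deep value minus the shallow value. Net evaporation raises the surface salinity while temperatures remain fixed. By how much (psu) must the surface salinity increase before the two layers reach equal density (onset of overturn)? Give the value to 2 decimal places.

Neutral buoyancy requires −α(T_deep − T_surf) + β(S_deep − S_surf′) = 0.
S_surf′ = S_deep − (α/β)·ΔT = 34.44 − (1.5 × 10⁻⁴/7.6 × 10⁻⁴)·(+4.1) = 33.6308 psu.
Increase required: 33.6308 − 33.18 = 0.4508 psu.

0.45 psu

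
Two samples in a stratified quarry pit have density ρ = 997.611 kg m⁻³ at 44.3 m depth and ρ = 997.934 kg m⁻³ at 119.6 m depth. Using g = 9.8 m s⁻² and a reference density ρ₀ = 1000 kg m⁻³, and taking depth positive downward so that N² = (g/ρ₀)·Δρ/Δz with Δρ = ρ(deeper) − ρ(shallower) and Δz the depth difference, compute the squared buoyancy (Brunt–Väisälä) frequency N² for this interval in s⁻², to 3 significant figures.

4.20 × 10⁻⁵ s⁻²

Δρ = 997.934 − 997.611 = 0.323 kg m⁻³ over Δz = 119.6 − 44.3 = 75.3 m.
N² = (9.8/1000) × (0.323/75.3) = 4.2037 × 10⁻⁵ s⁻² ≈ 4.20 × 10⁻⁵ s⁻².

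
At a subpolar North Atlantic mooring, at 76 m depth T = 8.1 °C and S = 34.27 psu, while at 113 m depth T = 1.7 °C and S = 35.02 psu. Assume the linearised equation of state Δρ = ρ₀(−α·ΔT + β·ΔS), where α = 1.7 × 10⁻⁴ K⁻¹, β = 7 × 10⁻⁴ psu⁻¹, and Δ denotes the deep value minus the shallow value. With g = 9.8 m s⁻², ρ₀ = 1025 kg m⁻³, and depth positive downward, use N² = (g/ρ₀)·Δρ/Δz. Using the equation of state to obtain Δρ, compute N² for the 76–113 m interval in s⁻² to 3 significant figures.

ΔT = -6.4 K, ΔS = +0.75 psu (deep − shallow).
Δρ/ρ₀ = −αΔT + βΔS = 1.088 × 10⁻³ + 5.25 × 10⁻⁴ = 1.613 × 10⁻³, so Δρ ≈ 1.653 kg m⁻³.
N² = (g/ρ₀)·Δρ/Δz = g·(Δρ/ρ₀)/Δz = 9.8 × 1.613 × 10⁻³ / 37 = 4.2723 × 10⁻⁴ s⁻² ≈ 4.27 × 10⁻⁴ s⁻².

4.27 × 10⁻⁴ s⁻²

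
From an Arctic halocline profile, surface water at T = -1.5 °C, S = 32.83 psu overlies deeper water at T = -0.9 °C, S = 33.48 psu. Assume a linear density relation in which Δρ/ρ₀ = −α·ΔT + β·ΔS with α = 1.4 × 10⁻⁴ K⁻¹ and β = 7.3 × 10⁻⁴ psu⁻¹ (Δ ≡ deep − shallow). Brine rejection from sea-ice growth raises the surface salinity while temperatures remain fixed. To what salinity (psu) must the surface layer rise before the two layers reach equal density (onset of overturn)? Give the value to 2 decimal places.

33.36 psu

Neutral buoyancy requires −α(T_deep − T_surf) + β(S_deep − S_surf′) = 0.
S_surf′ = S_deep − (α/β)·ΔT = 33.48 − (1.4 × 10⁻⁴/7.3 × 10⁻⁴)·(+0.6) = 33.3649 psu.
Increase required: 33.3649 − 32.83 = 0.5349 psu.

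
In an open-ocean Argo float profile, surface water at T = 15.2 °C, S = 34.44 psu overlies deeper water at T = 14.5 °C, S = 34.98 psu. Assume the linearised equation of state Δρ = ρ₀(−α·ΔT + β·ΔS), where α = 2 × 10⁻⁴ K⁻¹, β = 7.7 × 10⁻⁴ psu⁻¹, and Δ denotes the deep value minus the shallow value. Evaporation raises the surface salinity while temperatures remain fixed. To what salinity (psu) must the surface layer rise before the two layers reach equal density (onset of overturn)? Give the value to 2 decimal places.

35.16 psu

Neutral buoyancy requires −α(T_deep − T_surf) + β(S_deep − S_surf′) = 0.
S_surf′ = S_deep − (α/β)·ΔT = 34.98 − (2 × 10⁻⁴/7.7 × 10⁻⁴)·(-0.7) = 35.1618 psu.
Increase required: 35.1618 − 34.44 = 0.7218 psu.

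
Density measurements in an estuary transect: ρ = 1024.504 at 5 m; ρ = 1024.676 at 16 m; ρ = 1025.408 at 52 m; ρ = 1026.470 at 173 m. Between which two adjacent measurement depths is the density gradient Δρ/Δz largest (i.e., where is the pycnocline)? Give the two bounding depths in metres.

16–52 m

Compute the density gradient over each adjacent pair:
  5–16 m: Δρ/Δz = 0.172/11 = 0.016 kg m⁻⁴
  16–52 m: Δρ/Δz = 0.732/36 = 0.020 kg m⁻⁴
  52–173 m: Δρ/Δz = 1.062/121 = 8.8 × 10⁻³ kg m⁻⁴
The largest gradient is in the 16–52 m interval — the pycnocline.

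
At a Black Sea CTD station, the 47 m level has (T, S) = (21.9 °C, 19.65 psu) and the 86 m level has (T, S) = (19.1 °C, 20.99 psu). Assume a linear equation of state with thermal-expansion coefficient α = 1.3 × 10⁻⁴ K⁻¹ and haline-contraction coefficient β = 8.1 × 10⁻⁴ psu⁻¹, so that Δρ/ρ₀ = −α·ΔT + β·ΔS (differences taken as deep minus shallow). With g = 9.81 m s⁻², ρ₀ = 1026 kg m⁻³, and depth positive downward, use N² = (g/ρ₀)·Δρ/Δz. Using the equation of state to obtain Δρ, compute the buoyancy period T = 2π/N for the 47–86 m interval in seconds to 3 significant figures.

329 s

ΔT = -2.8 K, ΔS = +1.34 psu (deep − shallow).
Δρ/ρ₀ = −αΔT + βΔS = 3.64 × 10⁻⁴ + 1.0854 × 10⁻³ = 1.4494 × 10⁻³, so Δρ ≈ 1.487 kg m⁻³.
N² = (g/ρ₀)·Δρ/Δz = g·(Δρ/ρ₀)/Δz = 9.81 × 1.4494 × 10⁻³ / 39 = 3.6458 × 10⁻⁴ s⁻².
N = √(3.6458 × 10⁻⁴) = 0.019094 rad s⁻¹ → T = 2π/N = 329.07 s ≈ 329 s.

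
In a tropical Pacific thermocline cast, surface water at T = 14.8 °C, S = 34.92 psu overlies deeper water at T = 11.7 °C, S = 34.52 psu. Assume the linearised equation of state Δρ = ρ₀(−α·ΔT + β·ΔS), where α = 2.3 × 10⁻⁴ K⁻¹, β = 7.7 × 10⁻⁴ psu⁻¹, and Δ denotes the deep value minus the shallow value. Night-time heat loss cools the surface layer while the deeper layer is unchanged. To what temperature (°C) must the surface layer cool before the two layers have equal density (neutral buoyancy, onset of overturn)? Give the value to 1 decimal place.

13.0 °C

Neutral buoyancy requires Δρ = 0, i.e. −α(T_deep − T_surf′) + β(S_deep − S_surf) = 0.
T_surf′ = T_deep − (β/α)·ΔS = 11.7 − (7.7 × 10⁻⁴/2.3 × 10⁻⁴)·(-0.40) = 13.039 °C.
Cooling required: 14.8 − (13.039) = 1.761 °C.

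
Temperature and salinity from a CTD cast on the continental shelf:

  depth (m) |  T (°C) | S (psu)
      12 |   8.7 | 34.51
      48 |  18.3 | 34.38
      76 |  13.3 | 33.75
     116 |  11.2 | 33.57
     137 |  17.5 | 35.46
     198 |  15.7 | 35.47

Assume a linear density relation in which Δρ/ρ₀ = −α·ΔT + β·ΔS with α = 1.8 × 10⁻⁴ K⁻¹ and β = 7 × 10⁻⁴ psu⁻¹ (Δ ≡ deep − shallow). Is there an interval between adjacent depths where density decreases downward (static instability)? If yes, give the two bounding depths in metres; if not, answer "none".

12–48 m

Evaluate Δρ/ρ₀ = −αΔT + βΔS across each adjacent pair:
  12–48 m: −αΔT+βΔS = −(1.8 × 10⁻⁴)(+9.6)+(7 × 10⁻⁴)(-0.13) = -1.8 × 10⁻³ → UNSTABLE
  48–76 m: −αΔT+βΔS = −(1.8 × 10⁻⁴)(-5.0)+(7 × 10⁻⁴)(-0.63) = 4.6 × 10⁻⁴ → stable
  76–116 m: −αΔT+βΔS = −(1.8 × 10⁻⁴)(-2.1)+(7 × 10⁻⁴)(-0.18) = 2.5 × 10⁻⁴ → stable
  116–137 m: −αΔT+βΔS = −(1.8 × 10⁻⁴)(+6.3)+(7 × 10⁻⁴)(+1.89) = 1.9 × 10⁻⁴ → stable
  137–198 m: −αΔT+βΔS = −(1.8 × 10⁻⁴)(-1.8)+(7 × 10⁻⁴)(+0.01) = 3.3 × 10⁻⁴ → stable
The 12–48 m interval has Δρ < 0: lighter water underlies denser water.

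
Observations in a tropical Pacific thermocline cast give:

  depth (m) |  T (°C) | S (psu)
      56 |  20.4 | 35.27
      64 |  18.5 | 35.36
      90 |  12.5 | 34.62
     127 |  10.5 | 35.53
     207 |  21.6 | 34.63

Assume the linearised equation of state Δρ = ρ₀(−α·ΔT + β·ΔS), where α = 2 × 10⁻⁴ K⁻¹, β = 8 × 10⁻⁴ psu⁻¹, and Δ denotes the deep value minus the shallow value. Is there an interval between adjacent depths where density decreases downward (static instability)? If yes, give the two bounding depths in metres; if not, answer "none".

Evaluate Δρ/ρ₀ = −αΔT + βΔS across each adjacent pair:
  56–64 m: −αΔT+βΔS = −(2 × 10⁻⁴)(-1.9)+(8 × 10⁻⁴)(+0.09) = 4.5 × 10⁻⁴ → stable
  64–90 m: −αΔT+βΔS = −(2 × 10⁻⁴)(-6.0)+(8 × 10⁻⁴)(-0.74) = 6.1 × 10⁻⁴ → stable
  90–127 m: −αΔT+βΔS = −(2 × 10⁻⁴)(-2.0)+(8 × 10⁻⁴)(+0.91) = 1.1 × 10⁻³ → stable
  127–207 m: −αΔT+βΔS = −(2 × 10⁻⁴)(+11.1)+(8 × 10⁻⁴)(-0.90) = -2.9 × 10⁻³ → UNSTABLE
The 127–207 m interval has Δρ < 0: lighter water underlies denser water.

127–207 m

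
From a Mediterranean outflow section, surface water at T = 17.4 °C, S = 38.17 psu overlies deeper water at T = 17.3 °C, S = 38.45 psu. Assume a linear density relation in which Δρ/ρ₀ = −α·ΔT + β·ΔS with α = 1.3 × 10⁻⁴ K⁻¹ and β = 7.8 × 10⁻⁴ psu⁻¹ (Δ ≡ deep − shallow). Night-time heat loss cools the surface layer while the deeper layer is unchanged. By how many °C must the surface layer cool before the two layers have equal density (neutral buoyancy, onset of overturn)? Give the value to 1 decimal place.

1.8 °C

Neutral buoyancy requires Δρ = 0, i.e. −α(T_deep − T_surf′) + β(S_deep − S_surf) = 0.
T_surf′ = T_deep − (β/α)·ΔS = 17.3 − (7.8 × 10⁻⁴/1.3 × 10⁻⁴)·(+0.28) = 15.620 °C.
Cooling required: 17.4 − (15.620) = 1.780 °C.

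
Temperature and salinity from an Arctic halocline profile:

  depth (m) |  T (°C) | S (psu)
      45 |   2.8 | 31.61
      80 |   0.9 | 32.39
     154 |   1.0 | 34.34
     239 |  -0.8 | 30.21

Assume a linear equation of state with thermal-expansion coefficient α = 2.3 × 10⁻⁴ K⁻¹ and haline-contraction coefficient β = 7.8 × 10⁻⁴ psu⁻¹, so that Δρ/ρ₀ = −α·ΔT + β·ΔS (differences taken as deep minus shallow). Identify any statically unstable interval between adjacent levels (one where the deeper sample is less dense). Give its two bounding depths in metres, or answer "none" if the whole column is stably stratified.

Evaluate Δρ/ρ₀ = −αΔT + βΔS across each adjacent pair:
  45–80 m: −αΔT+βΔS = −(2.3 × 10⁻⁴)(-1.9)+(7.8 × 10⁻⁴)(+0.78) = 1.0 × 10⁻³ → stable
  80–154 m: −αΔT+βΔS = −(2.3 × 10⁻⁴)(+0.1)+(7.8 × 10⁻⁴)(+1.95) = 1.5 × 10⁻³ → stable
  154–239 m: −αΔT+βΔS = −(2.3 × 10⁻⁴)(-1.8)+(7.8 × 10⁻⁴)(-4.13) = -2.8 × 10⁻³ → UNSTABLE
The 154–239 m interval has Δρ < 0: lighter water underlies denser water.

154–239 m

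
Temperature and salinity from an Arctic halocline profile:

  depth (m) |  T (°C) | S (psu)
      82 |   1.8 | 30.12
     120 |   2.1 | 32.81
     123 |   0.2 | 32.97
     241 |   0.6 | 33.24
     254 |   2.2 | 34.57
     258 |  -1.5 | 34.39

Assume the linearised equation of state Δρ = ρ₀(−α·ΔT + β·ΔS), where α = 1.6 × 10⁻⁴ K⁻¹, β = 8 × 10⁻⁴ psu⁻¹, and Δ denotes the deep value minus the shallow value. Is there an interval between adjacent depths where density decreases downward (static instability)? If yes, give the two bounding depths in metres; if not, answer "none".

none

Evaluate Δρ/ρ₀ = −αΔT + βΔS across each adjacent pair:
  82–120 m: −αΔT+βΔS = −(1.6 × 10⁻⁴)(+0.3)+(8 × 10⁻⁴)(+2.69) = 2.1 × 10⁻³ → stable
  120–123 m: −αΔT+βΔS = −(1.6 × 10⁻⁴)(-1.9)+(8 × 10⁻⁴)(+0.16) = 4.3 × 10⁻⁴ → stable
  123–241 m: −αΔT+βΔS = −(1.6 × 10⁻⁴)(+0.4)+(8 × 10⁻⁴)(+0.27) = 1.5 × 10⁻⁴ → stable
  241–254 m: −αΔT+βΔS = −(1.6 × 10⁻⁴)(+1.6)+(8 × 10⁻⁴)(+1.33) = 8.1 × 10⁻⁴ → stable
  254–258 m: −αΔT+βΔS = −(1.6 × 10⁻⁴)(-3.7)+(8 × 10⁻⁴)(-0.18) = 4.5 × 10⁻⁴ → stable
Every interval has Δρ > 0: the column is stably stratified throughout.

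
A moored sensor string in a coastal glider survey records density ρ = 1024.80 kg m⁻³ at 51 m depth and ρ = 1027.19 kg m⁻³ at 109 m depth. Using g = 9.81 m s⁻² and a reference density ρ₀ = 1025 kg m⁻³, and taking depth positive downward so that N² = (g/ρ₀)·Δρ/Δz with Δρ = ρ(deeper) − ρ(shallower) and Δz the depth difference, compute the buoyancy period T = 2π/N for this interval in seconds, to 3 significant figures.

316 s

Δρ = 1027.19 − 1024.80 = 2.39 kg m⁻³ over Δz = 109 − 51 = 58 m.
N² = (9.81/1025) × (2.39/58) = 3.9438 × 10⁻⁴ s⁻².
N = √(3.9438 × 10⁻⁴) = 0.019859 rad s⁻¹, so T = 2π/N = 316.39 s ≈ 316 s.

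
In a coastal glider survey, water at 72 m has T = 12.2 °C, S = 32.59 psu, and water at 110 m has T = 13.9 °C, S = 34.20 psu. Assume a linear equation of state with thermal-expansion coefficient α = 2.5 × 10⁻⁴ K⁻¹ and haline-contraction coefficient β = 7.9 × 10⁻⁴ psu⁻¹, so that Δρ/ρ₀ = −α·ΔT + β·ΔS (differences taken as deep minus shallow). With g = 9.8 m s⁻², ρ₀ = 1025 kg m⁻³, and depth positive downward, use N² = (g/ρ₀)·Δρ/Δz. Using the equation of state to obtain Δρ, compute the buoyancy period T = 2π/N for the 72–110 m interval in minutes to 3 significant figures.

7.09 min

ΔT = +1.7 K, ΔS = +1.61 psu (deep − shallow).
Δρ/ρ₀ = −αΔT + βΔS = -4.25 × 10⁻⁴ + 1.2719 × 10⁻³ = 8.469 × 10⁻⁴, so Δρ ≈ 0.8681 kg m⁻³.
N² = (g/ρ₀)·Δρ/Δz = g·(Δρ/ρ₀)/Δz = 9.8 × 8.469 × 10⁻⁴ / 38 = 2.1841 × 10⁻⁴ s⁻².
N = √(2.1841 × 10⁻⁴) = 0.014779 rad s⁻¹ → T = 2π/N = 425.14 s = 7.0857 min ≈ 7.09 min.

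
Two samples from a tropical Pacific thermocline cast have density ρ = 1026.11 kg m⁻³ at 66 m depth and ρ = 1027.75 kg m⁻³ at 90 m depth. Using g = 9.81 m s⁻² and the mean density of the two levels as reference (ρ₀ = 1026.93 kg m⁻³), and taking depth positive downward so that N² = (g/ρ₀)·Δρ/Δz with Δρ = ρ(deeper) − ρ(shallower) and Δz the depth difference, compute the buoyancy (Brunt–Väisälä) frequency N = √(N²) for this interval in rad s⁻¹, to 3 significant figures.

Δρ = 1027.75 − 1026.11 = 1.64 kg m⁻³ over Δz = 90 − 66 = 24 m.
N² = (9.81/1026.93) × (1.64/24) = 6.5277 × 10⁻⁴ s⁻².
N = √(6.5277 × 10⁻⁴) = 0.025549 rad s⁻¹ ≈ 0.0255 rad s⁻¹.

0.0255 rad s⁻¹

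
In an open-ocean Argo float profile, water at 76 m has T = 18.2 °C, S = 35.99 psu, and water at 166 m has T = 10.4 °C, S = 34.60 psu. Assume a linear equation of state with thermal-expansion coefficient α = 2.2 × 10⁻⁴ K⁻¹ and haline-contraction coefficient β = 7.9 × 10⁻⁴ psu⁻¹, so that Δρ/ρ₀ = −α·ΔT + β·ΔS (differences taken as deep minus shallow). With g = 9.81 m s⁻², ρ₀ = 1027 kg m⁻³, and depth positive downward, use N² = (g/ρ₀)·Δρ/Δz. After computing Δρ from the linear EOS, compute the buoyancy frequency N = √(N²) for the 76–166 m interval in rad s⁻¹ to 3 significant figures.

8.21 × 10⁻³ rad s⁻¹

ΔT = -7.8 K, ΔS = -1.39 psu (deep − shallow).
Δρ/ρ₀ = −αΔT + βΔS = 1.716 × 10⁻³ − 1.0981 × 10⁻³ = 6.179 × 10⁻⁴, so Δρ ≈ 0.6346 kg m⁻³.
N² = (g/ρ₀)·Δρ/Δz = g·(Δρ/ρ₀)/Δz = 9.81 × 6.179 × 10⁻⁴ / 90 = 6.7351 × 10⁻⁵ s⁻².
N = √(6.7351 × 10⁻⁵) = 8.2068 × 10⁻³ rad s⁻¹ ≈ 8.21 × 10⁻³ rad s⁻¹.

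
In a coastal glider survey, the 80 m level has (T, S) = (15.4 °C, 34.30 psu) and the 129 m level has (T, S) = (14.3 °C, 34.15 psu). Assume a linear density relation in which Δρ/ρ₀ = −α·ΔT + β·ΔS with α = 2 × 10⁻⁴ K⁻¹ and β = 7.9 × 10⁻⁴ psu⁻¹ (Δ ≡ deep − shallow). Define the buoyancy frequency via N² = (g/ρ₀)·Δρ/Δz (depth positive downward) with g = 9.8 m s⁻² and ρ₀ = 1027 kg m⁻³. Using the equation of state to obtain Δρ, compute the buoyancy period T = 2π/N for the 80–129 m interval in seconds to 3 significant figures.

ΔT = -1.1 K, ΔS = -0.15 psu (deep − shallow).
Δρ/ρ₀ = −αΔT + βΔS = 2.20 × 10⁻⁴ − 1.185 × 10⁻⁴ = 1.015 × 10⁻⁴, so Δρ ≈ 0.1042 kg m⁻³.
N² = (g/ρ₀)·Δρ/Δz = g·(Δρ/ρ₀)/Δz = 9.8 × 1.015 × 10⁻⁴ / 49 = 2.0300 × 10⁻⁵ s⁻².
N = √(2.0300 × 10⁻⁵) = 4.5056 × 10⁻³ rad s⁻¹ → T = 2π/N = 1.3945 × 10³ s ≈ 1.39 × 10³ s.

1.39 × 10³ s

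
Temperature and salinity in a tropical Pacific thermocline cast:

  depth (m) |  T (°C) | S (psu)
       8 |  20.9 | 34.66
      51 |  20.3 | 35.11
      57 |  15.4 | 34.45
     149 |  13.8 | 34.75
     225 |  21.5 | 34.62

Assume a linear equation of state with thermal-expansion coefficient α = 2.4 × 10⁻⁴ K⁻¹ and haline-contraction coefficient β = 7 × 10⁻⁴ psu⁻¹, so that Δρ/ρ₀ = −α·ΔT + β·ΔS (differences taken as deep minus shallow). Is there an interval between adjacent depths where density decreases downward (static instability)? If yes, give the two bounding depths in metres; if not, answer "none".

149–225 m

Evaluate Δρ/ρ₀ = −αΔT + βΔS across each adjacent pair:
  8–51 m: −αΔT+βΔS = −(2.4 × 10⁻⁴)(-0.6)+(7 × 10⁻⁴)(+0.45) = 4.6 × 10⁻⁴ → stable
  51–57 m: −αΔT+βΔS = −(2.4 × 10⁻⁴)(-4.9)+(7 × 10⁻⁴)(-0.66) = 7.1 × 10⁻⁴ → stable
  57–149 m: −αΔT+βΔS = −(2.4 × 10⁻⁴)(-1.6)+(7 × 10⁻⁴)(+0.30) = 5.9 × 10⁻⁴ → stable
  149–225 m: −αΔT+βΔS = −(2.4 × 10⁻⁴)(+7.7)+(7 × 10⁻⁴)(-0.13) = -1.9 × 10⁻³ → UNSTABLE
The 149–225 m interval has Δρ < 0: lighter water underlies denser water.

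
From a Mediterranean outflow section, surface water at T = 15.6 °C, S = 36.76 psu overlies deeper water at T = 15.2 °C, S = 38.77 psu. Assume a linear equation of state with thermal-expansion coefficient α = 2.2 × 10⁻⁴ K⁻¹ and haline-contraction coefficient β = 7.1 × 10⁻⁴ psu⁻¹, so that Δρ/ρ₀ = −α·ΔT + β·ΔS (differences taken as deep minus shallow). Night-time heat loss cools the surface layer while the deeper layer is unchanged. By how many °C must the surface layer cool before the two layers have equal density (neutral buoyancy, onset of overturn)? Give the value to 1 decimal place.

Neutral buoyancy requires Δρ = 0, i.e. −α(T_deep − T_surf′) + β(S_deep − S_surf) = 0.
T_surf′ = T_deep − (β/α)·ΔS = 15.2 − (7.1 × 10⁻⁴/2.2 × 10⁻⁴)·(+2.01) = 8.713 °C.
Cooling required: 15.6 − (8.713) = 6.887 °C.

6.9 °C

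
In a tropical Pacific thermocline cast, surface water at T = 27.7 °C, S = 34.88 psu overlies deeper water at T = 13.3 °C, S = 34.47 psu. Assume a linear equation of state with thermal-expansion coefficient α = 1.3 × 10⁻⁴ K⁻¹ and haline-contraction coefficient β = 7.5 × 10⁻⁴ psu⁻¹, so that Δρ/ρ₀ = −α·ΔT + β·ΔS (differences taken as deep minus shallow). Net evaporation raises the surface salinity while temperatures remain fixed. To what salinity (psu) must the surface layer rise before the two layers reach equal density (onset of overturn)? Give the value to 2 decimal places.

Neutral buoyancy requires −α(T_deep − T_surf) + β(S_deep − S_surf′) = 0.
S_surf′ = S_deep − (α/β)·ΔT = 34.47 − (1.3 × 10⁻⁴/7.5 × 10⁻⁴)·(-14.4) = 36.9660 psu.
Increase required: 36.9660 − 34.88 = 2.0860 psu.

36.97 psu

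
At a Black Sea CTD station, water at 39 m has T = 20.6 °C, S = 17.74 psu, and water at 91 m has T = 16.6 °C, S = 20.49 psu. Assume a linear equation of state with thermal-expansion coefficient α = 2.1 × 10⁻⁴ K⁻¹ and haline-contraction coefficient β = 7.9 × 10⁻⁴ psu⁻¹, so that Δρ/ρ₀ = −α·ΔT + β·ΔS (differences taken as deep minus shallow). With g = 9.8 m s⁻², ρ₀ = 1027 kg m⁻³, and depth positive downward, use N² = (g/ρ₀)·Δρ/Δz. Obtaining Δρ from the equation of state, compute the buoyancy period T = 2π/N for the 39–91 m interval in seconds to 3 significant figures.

264 s

ΔT = -4.0 K, ΔS = +2.75 psu (deep − shallow).
Δρ/ρ₀ = −αΔT + βΔS = 8.40 × 10⁻⁴ + 2.1725 × 10⁻³ = 3.0125 × 10⁻³, so Δρ ≈ 3.094 kg m⁻³.
N² = (g/ρ₀)·Δρ/Δz = g·(Δρ/ρ₀)/Δz = 9.8 × 3.0125 × 10⁻³ / 52 = 5.6774 × 10⁻⁴ s⁻².
N = √(5.6774 × 10⁻⁴) = 0.023827 rad s⁻¹ → T = 2π/N = 263.70 s ≈ 264 s.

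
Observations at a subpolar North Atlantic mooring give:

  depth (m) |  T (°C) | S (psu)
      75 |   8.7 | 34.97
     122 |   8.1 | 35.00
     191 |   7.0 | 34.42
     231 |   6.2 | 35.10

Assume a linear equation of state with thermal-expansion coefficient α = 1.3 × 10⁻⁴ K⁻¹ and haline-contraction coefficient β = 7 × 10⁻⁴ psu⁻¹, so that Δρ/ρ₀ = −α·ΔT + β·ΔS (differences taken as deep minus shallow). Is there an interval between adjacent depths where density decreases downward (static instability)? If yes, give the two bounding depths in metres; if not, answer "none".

122–191 m

Evaluate Δρ/ρ₀ = −αΔT + βΔS across each adjacent pair:
  75–122 m: −αΔT+βΔS = −(1.3 × 10⁻⁴)(-0.6)+(7 × 10⁻⁴)(+0.03) = 9.9 × 10⁻⁵ → stable
  122–191 m: −αΔT+βΔS = −(1.3 × 10⁻⁴)(-1.1)+(7 × 10⁻⁴)(-0.58) = -2.6 × 10⁻⁴ → UNSTABLE
  191–231 m: −αΔT+βΔS = −(1.3 × 10⁻⁴)(-0.8)+(7 × 10⁻⁴)(+0.68) = 5.8 × 10⁻⁴ → stable
The 122–191 m interval has Δρ < 0: lighter water underlies denser water.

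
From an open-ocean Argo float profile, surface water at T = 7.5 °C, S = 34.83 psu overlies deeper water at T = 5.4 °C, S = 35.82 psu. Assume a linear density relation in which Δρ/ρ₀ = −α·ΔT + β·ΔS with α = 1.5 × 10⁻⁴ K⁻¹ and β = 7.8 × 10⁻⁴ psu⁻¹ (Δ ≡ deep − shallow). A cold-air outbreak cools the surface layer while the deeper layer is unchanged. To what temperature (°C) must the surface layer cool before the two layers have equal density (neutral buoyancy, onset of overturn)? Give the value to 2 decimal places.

Neutral buoyancy requires Δρ = 0, i.e. −α(T_deep − T_surf′) + β(S_deep − S_surf) = 0.
T_surf′ = T_deep − (β/α)·ΔS = 5.4 − (7.8 × 10⁻⁴/1.5 × 10⁻⁴)·(+0.99) = 0.2520 °C.
Cooling required: 7.5 − (0.2520) = 7.2480 °C.

0.25 °C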